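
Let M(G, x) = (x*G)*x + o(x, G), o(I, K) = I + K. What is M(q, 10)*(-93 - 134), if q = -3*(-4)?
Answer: -277394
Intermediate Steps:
q = 12
M(G, x) = G + x + G*x² (M(G, x) = (x*G)*x + (x + G) = (G*x)*x + (G + x) = G*x² + (G + x) = G + x + G*x²)
M(q, 10)*(-93 - 134) = (12 + 10 + 12*10²)*(-93 - 134) = (12 + 10 + 12*100)*(-227) = (12 + 10 + 1200)*(-227) = 1222*(-227) = -277394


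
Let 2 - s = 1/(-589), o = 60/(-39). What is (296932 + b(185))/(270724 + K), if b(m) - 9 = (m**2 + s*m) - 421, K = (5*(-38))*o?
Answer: 57621590/47162997 ≈ 1.2218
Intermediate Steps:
o = -20/13 (o = 60*(-1/39) = -20/13 ≈ -1.5385)
K = 3800/13 (K = (5*(-38))*(-20/13) = -190*(-20/13) = 3800/13 ≈ 292.31)
s = 1179/589 (s = 2 - 1/(-589) = 2 - 1*(-1/589) = 2 + 1/589 = 1179/589 ≈ 2.0017)
b(m) = -412 + m**2 + 1179*m/589 (b(m) = 9 + ((m**2 + 1179*m/589) - 421) = 9 + (-421 + m**2 + 1179*m/589) = -412 + m**2 + 1179*m/589)
(296932 + b(185))/(270724 + K) = (296932 + (-412 + 185**2 + (1179/589)*185))/(270724 + 3800/13) = (296932 + (-412 + 34225 + 218115/589))/(3523212/13) = (296932 + 20133972/589)*(13/3523212) = (195026920/589)*(13/3523212) = 57621590/47162997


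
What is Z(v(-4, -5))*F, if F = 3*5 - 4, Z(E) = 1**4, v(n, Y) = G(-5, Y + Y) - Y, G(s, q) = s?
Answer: 11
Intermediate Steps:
v(n, Y) = -5 - Y
Z(E) = 1
F = 11 (F = 15 - 4 = 11)
Z(v(-4, -5))*F = 1*11 = 11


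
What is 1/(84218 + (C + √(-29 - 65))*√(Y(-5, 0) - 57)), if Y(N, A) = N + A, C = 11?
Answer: 1/(84218 + I*√62*(11 + I*√94)) ≈ 1.1885e-5 - 1.22e-8*I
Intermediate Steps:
Y(N, A) = A + N
1/(84218 + (C + √(-29 - 65))*√(Y(-5, 0) - 57)) = 1/(84218 + (11 + √(-29 - 65))*√((0 - 5) - 57)) = 1/(84218 + (11 + √(-94))*√(-5 - 57)) = 1/(84218 + (11 + I*√94)*√(-62)) = 1/(84218 + (11 + I*√94)*(I*√62)) = 1/(84218 + I*√62*(11 + I*√94))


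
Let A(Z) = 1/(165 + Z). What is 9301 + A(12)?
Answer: 1646278/177 ≈ 9301.0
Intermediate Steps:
9301 + A(12) = 9301 + 1/(165 + 12) = 9301 + 1/177 = 1646278/177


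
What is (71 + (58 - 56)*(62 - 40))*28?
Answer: 3220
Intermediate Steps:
(71 + (58 - 56)*(62 - 40))*28 = (71 + 2*22)*28 = (71 + 44)*28 = 115*28 = 3220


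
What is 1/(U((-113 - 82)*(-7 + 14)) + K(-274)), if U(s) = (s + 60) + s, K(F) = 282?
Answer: -1/2388 ≈ -0.00041876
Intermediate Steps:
U(s) = 60 + 2*s (U(s) = (60 + s) + s = 60 + 2*s)
1/(U((-113 - 82)*(-7 + 14)) + K(-274)) = 1/((60 + 2*((-113 - 82)*(-7 + 14))) + 282) = 1/((60 + 2*(-195*7)) + 282) = 1/((60 + 2*(-1365)) + 282) = 1/((60 - 2730) + 282) = 1/(-2670 + 282) = 1/(-2388) = -1/2388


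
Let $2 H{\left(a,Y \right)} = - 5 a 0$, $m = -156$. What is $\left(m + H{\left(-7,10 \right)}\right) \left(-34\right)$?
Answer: $5304$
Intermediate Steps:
$H{\left(a,Y \right)} = 0$ ($H{\left(a,Y \right)} = \frac{- 5 a 0}{2} = \frac{1}{2} \cdot 0 = 0$)
$\left(m + H{\left(-7,10 \right)}\right) \left(-34\right) = \left(-156 + 0\right) \left(-34\right) = \left(-156\right) \left(-34\right) = 5304$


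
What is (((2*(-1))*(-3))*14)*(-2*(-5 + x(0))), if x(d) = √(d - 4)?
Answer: 840 - 336*I ≈ 840.0 - 336.0*I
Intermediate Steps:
x(d) = √(-4 + d)
(((2*(-1))*(-3))*14)*(-2*(-5 + x(0))) = (((2*(-1))*(-3))*14)*(-2*(-5 + √(-4 + 0))) = (-2*(-3)*14)*(-2*(-5 + √(-4))) = (6*14)*(-2*(-5 + 2*I)) = 84*(10 - 4*I) = 840 - 336*I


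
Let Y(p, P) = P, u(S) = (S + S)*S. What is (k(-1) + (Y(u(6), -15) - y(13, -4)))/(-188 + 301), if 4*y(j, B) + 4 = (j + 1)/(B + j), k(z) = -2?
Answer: -295/2034 ≈ -0.14503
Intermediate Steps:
u(S) = 2*S² (u(S) = (2*S)*S = 2*S²)
y(j, B) = -1 + (1 + j)/(4*(B + j)) (y(j, B) = -1 + ((j + 1)/(B + j))/4 = -1 + ((1 + j)/(B + j))/4 = -1 + (1 + j)/(4*(B + j)))
(k(-1) + (Y(u(6), -15) - y(13, -4)))/(-188 + 301) = (-2 + (-15 - (¼ - 1*(-4) - ¾*13)/(-4 + 13)))/(-188 + 301) = (-2 + (-15 - (¼ + 4 - 39/4)/9))/113 = (-2 + (-15 - (-11)/(9*2)))*(1/113) = (-2 + (-15 - 1*(-11/18)))*(1/113) = (-2 + (-15 + 11/18))*(1/113) = (-2 - 259/18)*(1/113) = -295/18*1/113 = -295/2034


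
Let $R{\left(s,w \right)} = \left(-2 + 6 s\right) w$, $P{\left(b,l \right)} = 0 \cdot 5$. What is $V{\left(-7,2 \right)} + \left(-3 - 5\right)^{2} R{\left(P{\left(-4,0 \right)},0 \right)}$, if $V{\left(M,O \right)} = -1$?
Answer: $-1$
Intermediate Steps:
$P{\left(b,l \right)} = 0$
$R{\left(s,w \right)} = w \left(-2 + 6 s\right)$
$V{\left(-7,2 \right)} + \left(-3 - 5\right)^{2} R{\left(P{\left(-4,0 \right)},0 \right)} = -1 + \left(-3 - 5\right)^{2} \cdot 2 \cdot 0 \left(-1 + 3 \cdot 0\right) = -1 + \left(-8\right)^{2} \cdot 2 \cdot 0 \left(-1 + 0\right) = -1 + 64 \cdot 2 \cdot 0 \left(-1\right) = -1 + 64 \cdot 0 = -1 + 0 = -1$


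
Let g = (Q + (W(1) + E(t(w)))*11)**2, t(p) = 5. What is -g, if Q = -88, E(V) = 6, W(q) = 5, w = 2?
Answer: -1089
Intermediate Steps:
g = 1089 (g = (-88 + (5 + 6)*11)**2 = (-88 + 11*11)**2 = (-88 + 121)**2 = 33**2 = 1089)
-g = -1*1089 = -1089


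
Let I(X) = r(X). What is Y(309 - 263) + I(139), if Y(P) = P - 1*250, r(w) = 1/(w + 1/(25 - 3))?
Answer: -624014/3059 ≈ -203.99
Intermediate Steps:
r(w) = 1/(1/22 + w) (r(w) = 1/(w + 1/22) = 1/(1/22 + w))
I(X) = 22/(1 + 22*X)
Y(P) = -250 + P (Y(P) = P - 250 = -250 + P)
Y(309 - 263) + I(139) = (-250 + (309 - 263)) + 22/(1 + 22*139) = (-250 + 46) + 22/(1 + 3058) = -204 + 22/3059 = -624014/3059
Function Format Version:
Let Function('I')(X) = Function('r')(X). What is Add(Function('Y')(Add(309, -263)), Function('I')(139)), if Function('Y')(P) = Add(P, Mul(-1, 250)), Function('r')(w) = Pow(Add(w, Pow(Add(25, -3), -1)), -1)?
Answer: Rational(-624014, 3059) ≈ -203.99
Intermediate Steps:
Function('r')(w) = Pow(Add(Rational(1, 22), w), -1) (Function('r')(w) = Pow(Add(w, Pow(22, -1)), -1) = Pow(Add(w, Rational(1, 22)), -1) = Pow(Add(Rational(1, 22), w), -1))
Function('I')(X) = Mul(22, Pow(Add(1, Mul(22, X)), -1))
Function('Y')(P) = Add(-250, P) (Function('Y')(P) = Add(P, -250) = Add(-250, P))
Add(Function('Y')(Add(309, -263)), Function('I')(139)) = Add(Add(-250, Add(309, -263)), Mul(22, Pow(Add(1, Mul(22, 139)), -1))) = Add(Add(-250, 46), Mul(22, Pow(Add(1, 3058), -1))) = Add(-204, Mul(22, Pow(3059, -1))) = Add(-204, Mul(22, Rational(1, 3059))) = Add(-204, Rational(22, 3059)) = Rational(-624014, 3059)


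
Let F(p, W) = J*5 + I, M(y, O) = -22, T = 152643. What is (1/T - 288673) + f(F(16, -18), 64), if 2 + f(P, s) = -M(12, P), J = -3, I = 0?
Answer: -44060859878/152643 ≈ -2.8865e+5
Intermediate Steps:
F(p, W) = -15 (F(p, W) = -3*5 + 0 = -15 + 0 = -15)
f(P, s) = 20 (f(P, s) = -2 - 1*(-22) = -2 + 22 = 20)
(1/T - 288673) + f(F(16, -18), 64) = (1/152643 - 288673) + 20 = -44063912738/152643 + 20 = -44060859878/152643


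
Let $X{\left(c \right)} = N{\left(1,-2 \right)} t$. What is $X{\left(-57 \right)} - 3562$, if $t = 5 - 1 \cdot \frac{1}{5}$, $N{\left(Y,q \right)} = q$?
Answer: $- \frac{17858}{5} \approx -3571.6$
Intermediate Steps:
$t = \frac{24}{5}$ ($t = 5 - 1 \cdot \frac{1}{5} = 5 - \frac{1}{5} = \frac{24}{5} \approx 4.8$)
$X{\left(c \right)} = - \frac{48}{5}$ ($X{\left(c \right)} = \left(-2\right) \frac{24}{5} = - \frac{48}{5}$)
$X{\left(-57 \right)} - 3562 = - \frac{48}{5} - 3562 = - \frac{17858}{5}$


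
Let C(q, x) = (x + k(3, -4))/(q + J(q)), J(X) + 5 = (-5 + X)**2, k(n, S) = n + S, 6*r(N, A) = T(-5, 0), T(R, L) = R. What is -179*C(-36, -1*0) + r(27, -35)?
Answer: -3563/4920 ≈ -0.72419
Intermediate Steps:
r(N, A) = -5/6 (r(N, A) = (1/6)*(-5) = -5/6)
k(n, S) = S + n
J(X) = -5 + (-5 + X)**2
C(q, x) = (-1 + x)/(-5 + q + (-5 + q)**2) (C(q, x) = (x + (-4 + 3))/(q + (-5 + (-5 + q)**2)) = (x - 1)/(-5 + q + (-5 + q)**2) = (-1 + x)/(-5 + q + (-5 + q)**2))
-179*C(-36, -1*0) + r(27, -35) = -179*(-1 - 1*0)/(-5 - 36 + (-5 - 36)**2) - 5/6 = -179*(-1 + 0)/(-5 - 36 + (-41)**2) - 5/6 = -179*(-1)/(-5 - 36 + 1681) - 5/6 = -179*(-1)/1640 - 5/6 = -179*(-1/1640) - 5/6 = 179/1640 - 5/6 = -3563/4920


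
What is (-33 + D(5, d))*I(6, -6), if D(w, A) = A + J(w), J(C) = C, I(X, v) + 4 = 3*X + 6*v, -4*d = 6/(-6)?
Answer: 1221/2 ≈ 610.50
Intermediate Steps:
d = ¼ (d = -3/(2*(-6)) = -3*(-1)/(2*6) = -¼*(-1) = ¼ ≈ 0.25000)
I(X, v) = -4 + 3*X + 6*v (I(X, v) = -4 + (3*X + 6*v) = -4 + 3*X + 6*v)
D(w, A) = A + w
(-33 + D(5, d))*I(6, -6) = (-33 + (¼ + 5))*(-4 + 3*6 + 6*(-6)) = (-33 + 21/4)*(-4 + 18 - 36) = -111/4*(-22) = 1221/2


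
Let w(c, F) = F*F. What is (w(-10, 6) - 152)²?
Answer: 13456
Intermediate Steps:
w(c, F) = F²
(w(-10, 6) - 152)² = (6² - 152)² = (36 - 152)² = (-116)² = 13456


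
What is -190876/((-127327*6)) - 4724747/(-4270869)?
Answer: 737455593143/543796937163 ≈ 1.3561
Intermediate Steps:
-190876/((-127327*6)) - 4724747/(-4270869) = -190876/((-811*942)) - 4724747*(-1/4270869) = -190876/(-763962) + 4724747/4270869 = -190876*(-1/763962) + 4724747/4270869 = 95438/381981 + 4724747/4270869 = 737455593143/543796937163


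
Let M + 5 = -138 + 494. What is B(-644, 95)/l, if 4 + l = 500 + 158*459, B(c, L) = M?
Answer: 351/73018 ≈ 0.0048070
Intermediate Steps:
M = 351 (M = -5 + (-138 + 494) = -5 + 356 = 351)
B(c, L) = 351
l = 73018 (l = -4 + (500 + 158*459) = -4 + (500 + 72522) = -4 + 73022 = 73018)
B(-644, 95)/l = 351/73018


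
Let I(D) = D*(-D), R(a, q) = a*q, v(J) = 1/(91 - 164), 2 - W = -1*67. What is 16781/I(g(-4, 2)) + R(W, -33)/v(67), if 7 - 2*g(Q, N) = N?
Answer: 4088401/25 ≈ 1.6354e+5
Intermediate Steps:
g(Q, N) = 7/2 - N/2
W = 69 (W = 2 - (-1)*67 = 2 - 1*(-67) = 2 + 67 = 69)
v(J) = -1/73 (v(J) = 1/(-73) = -1/73)
I(D) = -D**2
16781/I(g(-4, 2)) + R(W, -33)/v(67) = 16781/((-(7/2 - 1/2*2)**2)) + (69*(-33))/(-1/73) = 16781/((-(7/2 - 1)**2)) - 2277*(-73) = 16781/((-(5/2)**2)) + 166221 = 16781/((-1*25/4)) + 166221 = 16781/(-25/4) + 166221 = 16781*(-4/25) + 166221 = -67124/25 + 166221 = 4088401/25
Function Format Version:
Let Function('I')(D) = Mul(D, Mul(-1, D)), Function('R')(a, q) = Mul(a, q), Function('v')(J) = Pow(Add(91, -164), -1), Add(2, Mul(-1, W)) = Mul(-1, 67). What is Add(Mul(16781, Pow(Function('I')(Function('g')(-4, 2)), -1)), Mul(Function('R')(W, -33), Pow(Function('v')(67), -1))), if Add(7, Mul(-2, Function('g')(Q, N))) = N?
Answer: Rational(4088401, 25) ≈ 1.6354e+5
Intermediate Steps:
Function('g')(Q, N) = Add(Rational(7, 2), Mul(Rational(-1, 2), N))
W = 69 (W = Add(2, Mul(-1, Mul(-1, 67))) = Add(2, Mul(-1, -67)) = Add(2, 67) = 69)
Function('v')(J) = Rational(-1, 73) (Function('v')(J) = Pow(-73, -1) = Rational(-1, 73))
Function('I')(D) = Mul(-1, Pow(D, 2))
Add(Mul(16781, Pow(Function('I')(Function('g')(-4, 2)), -1)), Mul(Function('R')(W, -33), Pow(Function('v')(67), -1))) = Add(Mul(16781, Pow(Mul(-1, Pow(Add(Rational(7, 2), Mul(Rational(-1, 2), 2)), 2)), -1)), Mul(Mul(69, -33), Pow(Rational(-1, 73), -1))) = Add(Mul(16781, Pow(Mul(-1, Pow(Add(Rational(7, 2), -1), 2)), -1)), Mul(-2277, -73)) = Add(Mul(16781, Pow(Mul(-1, Pow(Rational(5, 2), 2)), -1)), 166221) = Add(Mul(16781, Pow(Mul(-1, Rational(25, 4)), -1)), 166221) = Add(Mul(16781, Pow(Rational(-25, 4), -1)), 166221) = Add(Mul(16781, Rational(-4, 25)), 166221) = Add(Rational(-67124, 25), 166221) = Rational(4088401, 25)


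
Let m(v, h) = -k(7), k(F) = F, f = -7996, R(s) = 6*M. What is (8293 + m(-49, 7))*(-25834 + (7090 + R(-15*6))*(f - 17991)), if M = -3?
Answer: -1523015670828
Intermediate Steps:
R(s) = -18 (R(s) = 6*(-3) = -18)
m(v, h) = -7 (m(v, h) = -1*7 = -7)
(8293 + m(-49, 7))*(-25834 + (7090 + R(-15*6))*(f - 17991)) = (8293 - 7)*(-25834 + (7090 - 18)*(-7996 - 17991)) = 8286*(-25834 + 7072*(-25987)) = 8286*(-25834 - 183780064) = 8286*(-183805898) = -1523015670828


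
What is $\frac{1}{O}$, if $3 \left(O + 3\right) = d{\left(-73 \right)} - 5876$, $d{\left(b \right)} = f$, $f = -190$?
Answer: $- \frac{1}{2025} \approx -0.00049383$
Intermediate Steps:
$d{\left(b \right)} = -190$
$O = -2025$ ($O = -3 + \frac{-190 - 5876}{3} = -3 + \frac{1}{3} \left(-6066\right) = -3 - 2022 = -2025$)
$\frac{1}{O} = \frac{1}{-2025} = - \frac{1}{2025}$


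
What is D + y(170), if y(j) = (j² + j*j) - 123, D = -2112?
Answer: 55565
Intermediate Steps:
y(j) = -123 + 2*j² (y(j) = (j² + j²) - 123 = 2*j² - 123 = -123 + 2*j²)
D + y(170) = -2112 + (-123 + 2*170²) = -2112 + (-123 + 2*28900) = -2112 + (-123 + 57800) = -2112 + 57677 = 55565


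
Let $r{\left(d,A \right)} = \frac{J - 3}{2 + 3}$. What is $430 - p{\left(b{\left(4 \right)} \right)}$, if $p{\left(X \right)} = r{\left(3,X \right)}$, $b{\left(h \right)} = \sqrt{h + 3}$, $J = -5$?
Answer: $\frac{2158}{5} \approx 431.6$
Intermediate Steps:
$r{\left(d,A \right)} = - \frac{8}{5}$ ($r{\left(d,A \right)} = \frac{-5 - 3}{2 + 3} = - \frac{8}{5}$)
$b{\left(h \right)} = \sqrt{3 + h}$
$p{\left(X \right)} = - \frac{8}{5}$
$430 - p{\left(b{\left(4 \right)} \right)} = 430 - - \frac{8}{5} = 430 + \frac{8}{5} = \frac{2158}{5}$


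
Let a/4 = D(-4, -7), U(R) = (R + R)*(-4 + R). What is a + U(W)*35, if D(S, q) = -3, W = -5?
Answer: 3138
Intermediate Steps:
U(R) = 2*R*(-4 + R) (U(R) = (2*R)*(-4 + R) = 2*R*(-4 + R))
a = -12 (a = 4*(-3) = -12)
a + U(W)*35 = -12 + (2*(-5)*(-4 - 5))*35 = -12 + (2*(-5)*(-9))*35 = -12 + 90*35 = -12 + 3150 = 3138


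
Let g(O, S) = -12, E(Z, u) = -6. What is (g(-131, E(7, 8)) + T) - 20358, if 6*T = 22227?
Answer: -33331/2 ≈ -16666.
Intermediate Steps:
T = 7409/2 (T = (⅙)*22227 = 7409/2 ≈ 3704.5)
(g(-131, E(7, 8)) + T) - 20358 = (-12 + 7409/2) - 20358 = 7385/2 - 20358 = -33331/2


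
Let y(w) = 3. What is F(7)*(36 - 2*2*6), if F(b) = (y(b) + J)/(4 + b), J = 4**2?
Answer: 228/11 ≈ 20.727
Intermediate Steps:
J = 16
F(b) = 19/(4 + b) (F(b) = (3 + 16)/(4 + b) = 19/(4 + b))
F(7)*(36 - 2*2*6) = (19/(4 + 7))*(36 - 2*2*6) = (19/11)*(36 - 4*6) = (19*(1/11))*(36 - 24) = (19/11)*12 = 228/11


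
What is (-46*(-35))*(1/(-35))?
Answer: -46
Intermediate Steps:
(-46*(-35))*(1/(-35)) = 1610*(1*(-1/35)) = 1610*(-1/35) = -46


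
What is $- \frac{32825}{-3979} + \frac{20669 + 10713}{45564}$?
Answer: $\frac{810253639}{90649578} \approx 8.9383$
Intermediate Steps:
$- \frac{32825}{-3979} + \frac{20669 + 10713}{45564} = \left(-32825\right) \left(- \frac{1}{3979}\right) + 31382 \cdot \frac{1}{45564} = \frac{32825}{3979} + \frac{15691}{22782} = \frac{810253639}{90649578}$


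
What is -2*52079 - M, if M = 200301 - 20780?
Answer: -283679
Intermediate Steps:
M = 179521
-2*52079 - M = -2*52079 - 1*179521 = -104158 - 179521 = -283679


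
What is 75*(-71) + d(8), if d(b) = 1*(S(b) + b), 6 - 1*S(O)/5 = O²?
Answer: -5607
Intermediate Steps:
S(O) = 30 - 5*O²
d(b) = 30 + b - 5*b² (d(b) = 1*((30 - 5*b²) + b) = 1*(30 + b - 5*b²) = 30 + b - 5*b²)
75*(-71) + d(8) = 75*(-71) + (30 + 8 - 5*8²) = -5325 + (30 + 8 - 5*64) = -5325 + (30 + 8 - 320) = -5325 - 282 = -5607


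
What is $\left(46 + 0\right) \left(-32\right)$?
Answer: $-1472$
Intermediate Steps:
$\left(46 + 0\right) \left(-32\right) = 46 \left(-32\right) = -1472$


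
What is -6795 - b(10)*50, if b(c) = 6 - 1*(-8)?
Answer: -7495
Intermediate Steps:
b(c) = 14 (b(c) = 6 + 8 = 14)
-6795 - b(10)*50 = -6795 - 14*50 = -6795 - 1*700 = -6795 - 700 = -7495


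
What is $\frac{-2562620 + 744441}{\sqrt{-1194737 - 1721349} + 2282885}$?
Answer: $- \frac{4150693566415}{5211566839311} + \frac{1818179 i \sqrt{2916086}}{5211566839311} \approx -0.79644 + 0.00059576 i$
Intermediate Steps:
$\frac{-2562620 + 744441}{\sqrt{-1194737 - 1721349} + 2282885} = - \frac{1818179}{\sqrt{-2916086} + 2282885} = - \frac{1818179}{i \sqrt{2916086} + 2282885} = - \frac{1818179}{2282885 + i \sqrt{2916086}}$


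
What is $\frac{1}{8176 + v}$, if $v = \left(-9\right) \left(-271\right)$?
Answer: $\frac{1}{10615} \approx 9.4206 \cdot 10^{-5}$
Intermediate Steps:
$v = 2439$
$\frac{1}{8176 + v} = \frac{1}{8176 + 2439} = \frac{1}{10615}$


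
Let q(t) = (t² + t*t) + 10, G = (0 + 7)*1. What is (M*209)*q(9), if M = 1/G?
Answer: 35948/7 ≈ 5135.4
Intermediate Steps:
G = 7 (G = 7*1 = 7)
M = ⅐ (M = 1/7 = ⅐ ≈ 0.14286)
q(t) = 10 + 2*t² (q(t) = (t² + t²) + 10 = 2*t² + 10 = 10 + 2*t²)
(M*209)*q(9) = ((⅐)*209)*(10 + 2*9²) = 209*(10 + 2*81)/7 = 209*(10 + 162)/7 = (209/7)*172 = 35948/7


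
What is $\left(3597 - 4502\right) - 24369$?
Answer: $-25274$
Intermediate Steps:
$\left(3597 - 4502\right) - 24369 = -905 - 24369 = -25274$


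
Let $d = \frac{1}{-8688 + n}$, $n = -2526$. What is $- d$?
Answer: $\frac{1}{11214} \approx 8.9174 \cdot 10^{-5}$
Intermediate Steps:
$d = - \frac{1}{11214}$ ($d = \frac{1}{-8688 - 2526} = \frac{1}{-11214} = - \frac{1}{11214} \approx -8.9174 \cdot 10^{-5}$)
$- d = \left(-1\right) \left(- \frac{1}{11214}\right) = \frac{1}{11214}$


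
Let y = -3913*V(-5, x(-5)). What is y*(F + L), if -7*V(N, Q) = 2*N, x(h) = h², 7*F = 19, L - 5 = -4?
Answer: -145340/7 ≈ -20763.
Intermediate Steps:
L = 1 (L = 5 - 4 = 1)
F = 19/7 (F = (⅐)*19 = 19/7 ≈ 2.7143)
V(N, Q) = -2*N/7
y = -5590 (y = -(-1118)*(-5) = -3913*10/7 = -5590)
y*(F + L) = -5590*(19/7 + 1) = -5590*26/7 = -145340/7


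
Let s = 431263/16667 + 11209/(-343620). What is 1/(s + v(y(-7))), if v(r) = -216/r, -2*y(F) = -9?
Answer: -818159220/18128246609 ≈ -0.045132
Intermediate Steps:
y(F) = 9/2 (y(F) = -½*(-9) = 9/2)
s = 21143395951/818159220 (s = 431263*(1/16667) + 11209*(-1/343620) = 61609/2381 - 11209/343620 = 21143395951/818159220 ≈ 25.843)
1/(s + v(y(-7))) = 1/(21143395951/818159220 - 216/9/2) = 1/(21143395951/818159220 - 216*2/9) = 1/(21143395951/818159220 - 48) = 1/(-18128246609/818159220) = -818159220/18128246609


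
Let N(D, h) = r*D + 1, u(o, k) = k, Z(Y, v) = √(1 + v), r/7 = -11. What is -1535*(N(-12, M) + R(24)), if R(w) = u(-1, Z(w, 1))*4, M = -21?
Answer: -1419875 - 6140*√2 ≈ -1.4286e+6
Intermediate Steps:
r = -77 (r = 7*(-11) = -77)
N(D, h) = 1 - 77*D (N(D, h) = -77*D + 1 = 1 - 77*D)
R(w) = 4*√2 (R(w) = √(1 + 1)*4 = √2*4 = 4*√2)
-1535*(N(-12, M) + R(24)) = -1535*((1 - 77*(-12)) + 4*√2) = -1535*((1 + 924) + 4*√2) = -1535*(925 + 4*√2) = -1419875 - 6140*√2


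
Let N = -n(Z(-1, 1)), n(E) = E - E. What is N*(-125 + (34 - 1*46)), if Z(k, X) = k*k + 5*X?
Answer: 0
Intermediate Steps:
Z(k, X) = k**2 + 5*X
n(E) = 0
N = 0 (N = -1*0 = 0)
N*(-125 + (34 - 1*46)) = 0*(-125 + (34 - 1*46)) = 0*(-125 + (34 - 46)) = 0*(-125 - 12) = 0*(-137) = 0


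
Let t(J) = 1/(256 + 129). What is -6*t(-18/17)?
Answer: -6/385 ≈ -0.015584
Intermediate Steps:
t(J) = 1/385
-6*t(-18/17) = -6*1/385 = -6/385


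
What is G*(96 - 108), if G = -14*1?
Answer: 168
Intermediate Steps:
G = -14
G*(96 - 108) = -14*(96 - 108) = -14*(-12) = 168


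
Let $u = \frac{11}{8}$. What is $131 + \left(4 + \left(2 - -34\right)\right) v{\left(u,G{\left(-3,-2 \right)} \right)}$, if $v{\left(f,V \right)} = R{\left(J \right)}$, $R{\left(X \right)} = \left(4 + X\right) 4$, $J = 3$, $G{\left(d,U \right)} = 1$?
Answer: $1251$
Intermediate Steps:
$u = \frac{11}{8}$ ($u = 11 \cdot \frac{1}{8} = \frac{11}{8} \approx 1.375$)
$R{\left(X \right)} = 16 + 4 X$
$v{\left(f,V \right)} = 28$ ($v{\left(f,V \right)} = 16 + 4 \cdot 3 = 16 + 12 = 28$)
$131 + \left(4 + \left(2 - -34\right)\right) v{\left(u,G{\left(-3,-2 \right)} \right)} = 131 + \left(4 + \left(2 - -34\right)\right) 28 = 131 + \left(4 + \left(2 + 34\right)\right) 28 = 131 + \left(4 + 36\right) 28 = 131 + 40 \cdot 28 = 131 + 1120 = 1251$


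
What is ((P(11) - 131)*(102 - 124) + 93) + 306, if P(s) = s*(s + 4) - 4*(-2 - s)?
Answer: -1493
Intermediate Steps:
P(s) = 8 + 4*s + s*(4 + s) (P(s) = s*(4 + s) + (8 + 4*s) = 8 + 4*s + s*(4 + s))
((P(11) - 131)*(102 - 124) + 93) + 306 = (((8 + 11**2 + 8*11) - 131)*(102 - 124) + 93) + 306 = (((8 + 121 + 88) - 131)*(-22) + 93) + 306 = ((217 - 131)*(-22) + 93) + 306 = (86*(-22) + 93) + 306 = (-1892 + 93) + 306 = -1799 + 306 = -1493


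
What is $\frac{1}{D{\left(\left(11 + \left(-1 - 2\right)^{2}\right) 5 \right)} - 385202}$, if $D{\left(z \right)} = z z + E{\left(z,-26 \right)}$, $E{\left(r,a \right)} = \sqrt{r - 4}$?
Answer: $- \frac{187601}{70388270354} - \frac{\sqrt{6}}{35194135177} \approx -2.6653 \cdot 10^{-6}$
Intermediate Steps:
$E{\left(r,a \right)} = \sqrt{-4 + r}$
$D{\left(z \right)} = z^{2} + \sqrt{-4 + z}$ ($D{\left(z \right)} = z z + \sqrt{-4 + z} = z^{2} + \sqrt{-4 + z}$)
$\frac{1}{D{\left(\left(11 + \left(-1 - 2\right)^{2}\right) 5 \right)} - 385202} = \frac{1}{\left(\left(\left(11 + \left(-1 - 2\right)^{2}\right) 5\right)^{2} + \sqrt{-4 + \left(11 + \left(-1 - 2\right)^{2}\right) 5}\right) - 385202} = \frac{1}{\left(\left(\left(11 + \left(-3\right)^{2}\right) 5\right)^{2} + \sqrt{-4 + \left(11 + \left(-3\right)^{2}\right) 5}\right) - 385202} = \frac{1}{\left(\left(\left(11 + 9\right) 5\right)^{2} + \sqrt{-4 + \left(11 + 9\right) 5}\right) - 385202} = \frac{1}{\left(\left(20 \cdot 5\right)^{2} + \sqrt{-4 + 20 \cdot 5}\right) - 385202} = \frac{1}{\left(100^{2} + \sqrt{-4 + 100}\right) - 385202} = \frac{1}{\left(10000 + \sqrt{96}\right) - 385202} = \frac{1}{\left(10000 + 4 \sqrt{6}\right) - 385202} = \frac{1}{-375202 + 4 \sqrt{6}}$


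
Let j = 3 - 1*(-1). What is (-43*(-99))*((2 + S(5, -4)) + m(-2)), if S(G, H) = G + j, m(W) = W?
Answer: 38313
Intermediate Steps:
j = 4 (j = 3 + 1 = 4)
S(G, H) = 4 + G (S(G, H) = G + 4 = 4 + G)
(-43*(-99))*((2 + S(5, -4)) + m(-2)) = (-43*(-99))*((2 + (4 + 5)) - 2) = 4257*((2 + 9) - 2) = 4257*(11 - 2) = 4257*9 = 38313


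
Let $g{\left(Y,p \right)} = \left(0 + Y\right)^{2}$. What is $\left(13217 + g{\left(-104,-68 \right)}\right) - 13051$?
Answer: $10982$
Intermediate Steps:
$g{\left(Y,p \right)} = Y^{2}$
$\left(13217 + g{\left(-104,-68 \right)}\right) - 13051 = \left(13217 + \left(-104\right)^{2}\right) - 13051 = \left(13217 + 10816\right) - 13051 = 24033 - 13051 = 10982$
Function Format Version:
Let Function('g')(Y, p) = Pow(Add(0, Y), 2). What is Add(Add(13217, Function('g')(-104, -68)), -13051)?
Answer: 10982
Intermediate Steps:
Function('g')(Y, p) = Pow(Y, 2)
Add(Add(13217, Function('g')(-104, -68)), -13051) = Add(Add(13217, Pow(-104, 2)), -13051) = Add(Add(13217, 10816), -13051) = Add(24033, -13051) = 10982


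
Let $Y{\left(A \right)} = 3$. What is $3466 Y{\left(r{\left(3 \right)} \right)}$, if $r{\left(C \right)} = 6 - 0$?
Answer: $10398$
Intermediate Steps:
$r{\left(C \right)} = 6$ ($r{\left(C \right)} = 6 + 0 = 6$)
$3466 Y{\left(r{\left(3 \right)} \right)} = 3466 \cdot 3 = 10398$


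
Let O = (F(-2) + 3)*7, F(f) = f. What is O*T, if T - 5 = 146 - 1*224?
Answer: -511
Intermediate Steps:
T = -73 (T = 5 + (146 - 1*224) = 5 + (146 - 224) = 5 - 78 = -73)
O = 7 (O = (-2 + 3)*7 = 1*7 = 7)
O*T = 7*(-73) = -511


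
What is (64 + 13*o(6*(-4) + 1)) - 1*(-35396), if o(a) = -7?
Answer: 35369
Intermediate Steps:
(64 + 13*o(6*(-4) + 1)) - 1*(-35396) = (64 + 13*(-7)) - 1*(-35396) = (64 - 91) + 35396 = -27 + 35396 = 35369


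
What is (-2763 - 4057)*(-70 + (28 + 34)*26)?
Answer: -10516440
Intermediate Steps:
(-2763 - 4057)*(-70 + (28 + 34)*26) = -6820*(-70 + 62*26) = -6820*(-70 + 1612) = -6820*1542 = -10516440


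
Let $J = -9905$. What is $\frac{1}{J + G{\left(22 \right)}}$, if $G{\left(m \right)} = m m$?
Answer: $- \frac{1}{9421} \approx -0.00010615$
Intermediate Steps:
$G{\left(m \right)} = m^{2}$
$\frac{1}{J + G{\left(22 \right)}} = \frac{1}{-9905 + 22^{2}} = \frac{1}{-9905 + 484} = \frac{1}{-9421} = - \frac{1}{9421}$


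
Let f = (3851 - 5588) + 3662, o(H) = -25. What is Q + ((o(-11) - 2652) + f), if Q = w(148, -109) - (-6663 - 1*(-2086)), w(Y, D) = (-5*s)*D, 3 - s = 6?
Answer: 2190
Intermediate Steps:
s = -3 (s = 3 - 1*6 = 3 - 6 = -3)
w(Y, D) = 15*D (w(Y, D) = (-5*(-3))*D = 15*D)
f = 1925 (f = -1737 + 3662 = 1925)
Q = 2942 (Q = 15*(-109) - (-6663 - 1*(-2086)) = -1635 - (-6663 + 2086) = -1635 - 1*(-4577) = -1635 + 4577 = 2942)
Q + ((o(-11) - 2652) + f) = 2942 + ((-25 - 2652) + 1925) = 2942 + (-2677 + 1925) = 2942 - 752 = 2190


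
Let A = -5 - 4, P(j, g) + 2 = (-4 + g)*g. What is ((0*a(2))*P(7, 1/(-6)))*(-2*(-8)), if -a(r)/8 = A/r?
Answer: 0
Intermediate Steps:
P(j, g) = -2 + g*(-4 + g) (P(j, g) = -2 + (-4 + g)*g = -2 + g*(-4 + g))
A = -9
a(r) = 72/r (a(r) = -(-72)/r = 72/r)
((0*a(2))*P(7, 1/(-6)))*(-2*(-8)) = ((0*(72/2))*(-2 + (1/(-6))**2 - 4/(-6)))*(-2*(-8)) = ((0*(72*(1/2)))*(-2 + (-1/6)**2 - 4*(-1/6)))*16 = ((0*36)*(-2 + 1/36 + 2/3))*16 = (0*(-47/36))*16 = 0*16 = 0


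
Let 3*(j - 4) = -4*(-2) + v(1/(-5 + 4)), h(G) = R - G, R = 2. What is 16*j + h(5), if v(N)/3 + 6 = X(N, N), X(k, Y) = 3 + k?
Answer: 119/3 ≈ 39.667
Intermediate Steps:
h(G) = 2 - G
v(N) = -9 + 3*N (v(N) = -18 + 3*(3 + N) = -18 + (9 + 3*N) = -9 + 3*N)
j = 8/3 (j = 4 + (-4*(-2) + (-9 + 3/(-5 + 4)))/3 = 4 + (8 + (-9 + 3/(-1)))/3 = 4 + (8 + (-9 + 3*(-1)))/3 = 4 + (8 + (-9 - 3))/3 = 4 + (8 - 12)/3 = 4 + (1/3)*(-4) = 4 - 4/3 = 8/3 ≈ 2.6667)
16*j + h(5) = 16*(8/3) + (2 - 1*5) = 128/3 + (2 - 5) = 128/3 - 3 = 119/3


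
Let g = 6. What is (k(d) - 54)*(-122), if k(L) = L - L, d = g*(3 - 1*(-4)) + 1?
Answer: 6588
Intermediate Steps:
d = 43 (d = 6*(3 - 1*(-4)) + 1 = 6*(3 + 4) + 1 = 6*7 + 1 = 42 + 1 = 43)
k(L) = 0
(k(d) - 54)*(-122) = (0 - 54)*(-122) = -54*(-122) = 6588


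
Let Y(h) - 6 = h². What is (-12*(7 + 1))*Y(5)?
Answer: -2976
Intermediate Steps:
Y(h) = 6 + h²
(-12*(7 + 1))*Y(5) = (-12*(7 + 1))*(6 + 5²) = (-12*8)*(6 + 25) = -96*31 = -2976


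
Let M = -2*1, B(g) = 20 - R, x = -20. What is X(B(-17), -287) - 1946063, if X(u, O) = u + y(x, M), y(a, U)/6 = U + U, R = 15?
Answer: -1946082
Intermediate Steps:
B(g) = 5 (B(g) = 20 - 1*15 = 20 - 15 = 5)
M = -2
y(a, U) = 12*U (y(a, U) = 6*(U + U) = 6*(2*U) = 12*U)
X(u, O) = -24 + u (X(u, O) = u + 12*(-2) = u - 24 = -24 + u)
X(B(-17), -287) - 1946063 = (-24 + 5) - 1946063 = -19 - 1946063 = -1946082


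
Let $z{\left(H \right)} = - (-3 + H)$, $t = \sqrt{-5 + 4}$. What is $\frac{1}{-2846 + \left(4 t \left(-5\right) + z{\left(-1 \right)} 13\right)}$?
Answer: $- \frac{1397}{3903418} + \frac{5 i}{1951709} \approx -0.00035789 + 2.5619 \cdot 10^{-6} i$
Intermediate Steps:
$t = i$ ($t = \sqrt{-1} = i \approx 1.0 i$)
$z{\left(H \right)} = 3 - H$
$\frac{1}{-2846 + \left(4 t \left(-5\right) + z{\left(-1 \right)} 13\right)} = \frac{1}{-2846 + \left(4 i \left(-5\right) + \left(3 - -1\right) 13\right)} = \frac{1}{-2846 + \left(- 20 i + \left(3 + 1\right) 13\right)} = \frac{1}{-2846 + \left(- 20 i + 4 \cdot 13\right)} = \frac{1}{-2846 + \left(- 20 i + 52\right)} = \frac{1}{-2846 + \left(52 - 20 i\right)} = \frac{1}{-2794 - 20 i} = \frac{-2794 + 20 i}{7806836}$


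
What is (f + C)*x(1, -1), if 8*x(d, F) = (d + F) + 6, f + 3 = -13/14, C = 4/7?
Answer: -141/56 ≈ -2.5179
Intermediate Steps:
C = 4/7 (C = 4*(⅐) = 4/7 ≈ 0.57143)
f = -55/14 (f = -3 - 13/14 = -55/14 ≈ -3.9286)
x(d, F) = ¾ + F/8 + d/8 (x(d, F) = ((d + F) + 6)/8 = ((F + d) + 6)/8 = (6 + F + d)/8 = ¾ + F/8 + d/8)
(f + C)*x(1, -1) = (-55/14 + 4/7)*(¾ + (⅛)*(-1) + (⅛)*1) = -47*(¾ - ⅛ + ⅛)/14 = -47/14*¾ = -141/56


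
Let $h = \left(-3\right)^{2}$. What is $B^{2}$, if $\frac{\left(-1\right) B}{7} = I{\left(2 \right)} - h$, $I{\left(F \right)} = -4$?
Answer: $8281$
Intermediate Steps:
$h = 9$
$B = 91$ ($B = - 7 \left(-4 - 9\right) = \left(-7\right) \left(-13\right) = 91$)
$B^{2} = 91^{2} = 8281$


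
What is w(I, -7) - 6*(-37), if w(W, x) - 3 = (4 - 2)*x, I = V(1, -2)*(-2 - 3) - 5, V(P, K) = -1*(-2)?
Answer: 211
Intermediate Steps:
V(P, K) = 2
I = -15 (I = 2*(-2 - 3) - 5 = 2*(-5) - 5 = -10 - 5 = -15)
w(W, x) = 3 + 2*x (w(W, x) = 3 + (4 - 2)*x = 3 + 2*x)
w(I, -7) - 6*(-37) = (3 + 2*(-7)) - 6*(-37) = (3 - 14) + 222 = -11 + 222 = 211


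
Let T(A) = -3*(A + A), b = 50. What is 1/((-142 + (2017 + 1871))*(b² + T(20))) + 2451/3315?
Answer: 85693509/115901240 ≈ 0.73937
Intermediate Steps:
T(A) = -6*A
1/((-142 + (2017 + 1871))*(b² + T(20))) + 2451/3315 = 1/((-142 + (2017 + 1871))*(50² - 6*20)) + 2451/3315 = 1/((-142 + 3888)*(2500 - 120)) + 2451*(1/3315) = 1/(3746*2380) + 817/1105 = (1/3746)*(1/2380) + 817/1105 = 1/8915480 + 817/1105 = 85693509/115901240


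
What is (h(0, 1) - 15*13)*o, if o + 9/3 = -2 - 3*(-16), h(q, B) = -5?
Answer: -8600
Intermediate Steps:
o = 43 (o = -3 + (-2 - 3*(-16)) = -3 + (-2 + 48) = -3 + 46 = 43)
(h(0, 1) - 15*13)*o = (-5 - 15*13)*43 = (-5 - 195)*43 = -200*43 = -8600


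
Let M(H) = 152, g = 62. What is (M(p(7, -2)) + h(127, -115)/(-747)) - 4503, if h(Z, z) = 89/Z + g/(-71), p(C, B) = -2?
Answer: -29307024794/6735699 ≈ -4351.0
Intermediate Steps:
h(Z, z) = -62/71 + 89/Z (h(Z, z) = 89/Z + 62/(-71) = 89/Z + 62*(-1/71) = 89/Z - 62/71 = -62/71 + 89/Z)
(M(p(7, -2)) + h(127, -115)/(-747)) - 4503 = (152 + (-62/71 + 89/127)/(-747)) - 4503 = (152 + (-62/71 + 89*(1/127))*(-1/747)) - 4503 = (152 + (-62/71 + 89/127)*(-1/747)) - 4503 = (152 - 1555/9017*(-1/747)) - 4503 = (152 + 1555/6735699) - 4503 = 1023827803/6735699 - 4503 = -29307024794/6735699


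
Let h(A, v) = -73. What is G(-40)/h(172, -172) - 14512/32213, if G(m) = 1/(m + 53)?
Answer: -13804101/30570137 ≈ -0.45156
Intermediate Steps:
G(m) = 1/(53 + m)
G(-40)/h(172, -172) - 14512/32213 = 1/((53 - 40)*(-73)) - 14512/32213 = -1/73/13 - 14512*1/32213 = (1/13)*(-1/73) - 14512/32213 = -1/949 - 14512/32213 = -13804101/30570137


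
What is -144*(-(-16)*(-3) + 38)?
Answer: 1440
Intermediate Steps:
-144*(-(-16)*(-3) + 38) = -144*(-4*12 + 38) = -144*(-48 + 38) = -144*(-10) = 1440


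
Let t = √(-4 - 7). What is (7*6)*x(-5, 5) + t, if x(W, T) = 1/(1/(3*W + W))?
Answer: -840 + I*√11 ≈ -840.0 + 3.3166*I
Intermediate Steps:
x(W, T) = 4*W (x(W, T) = 1/(1/(4*W)) = 4*W)
t = I*√11 (t = √(-11) = I*√11 ≈ 3.3166*I)
(7*6)*x(-5, 5) + t = (7*6)*(4*(-5)) + I*√11 = 42*(-20) + I*√11 = -840 + I*√11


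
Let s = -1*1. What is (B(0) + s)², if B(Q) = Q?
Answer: 1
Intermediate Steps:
s = -1
(B(0) + s)² = (0 - 1)² = (-1)² = 1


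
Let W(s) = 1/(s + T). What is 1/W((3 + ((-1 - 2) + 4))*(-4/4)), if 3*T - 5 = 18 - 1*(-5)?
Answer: 16/3 ≈ 5.3333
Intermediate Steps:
T = 28/3 (T = 5/3 + (18 - 1*(-5))/3 = 5/3 + (18 + 5)/3 = 5/3 + (⅓)*23 = 5/3 + 23/3 = 28/3 ≈ 9.3333)
W(s) = 1/(28/3 + s) (W(s) = 1/(s + 28/3) = 1/(28/3 + s))
1/W((3 + ((-1 - 2) + 4))*(-4/4)) = 1/(3/(28 + 3*((3 + ((-1 - 2) + 4))*(-4/4)))) = 1/(3/(28 + 3*((3 + (-3 + 4))*(-4*¼)))) = 1/(3/(28 + 3*((3 + 1)*(-1)))) = 1/(3/(28 + 3*(4*(-1)))) = 1/(3/(28 + 3*(-4))) = 1/(3/(28 - 12)) = 1/(3/16) = 16/3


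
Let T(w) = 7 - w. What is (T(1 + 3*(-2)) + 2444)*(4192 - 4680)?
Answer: -1198528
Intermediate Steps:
(T(1 + 3*(-2)) + 2444)*(4192 - 4680) = ((7 - (1 + 3*(-2))) + 2444)*(4192 - 4680) = ((7 - (1 - 6)) + 2444)*(-488) = ((7 - 1*(-5)) + 2444)*(-488) = ((7 + 5) + 2444)*(-488) = (12 + 2444)*(-488) = 2456*(-488) = -1198528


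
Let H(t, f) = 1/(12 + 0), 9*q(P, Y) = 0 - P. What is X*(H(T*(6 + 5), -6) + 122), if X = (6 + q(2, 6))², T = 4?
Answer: 990340/243 ≈ 4075.5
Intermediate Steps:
q(P, Y) = -P/9 (q(P, Y) = (0 - P)/9 = (-P)/9 = -P/9)
H(t, f) = 1/12
X = 2704/81 (X = (6 - ⅑*2)² = (6 - 2/9)² = (52/9)² = 2704/81 ≈ 33.383)
X*(H(T*(6 + 5), -6) + 122) = 2704*(1/12 + 122)/81 = (2704/81)*(1465/12) = 990340/243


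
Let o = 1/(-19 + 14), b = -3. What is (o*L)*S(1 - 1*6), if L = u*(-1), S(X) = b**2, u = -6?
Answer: -54/5 ≈ -10.800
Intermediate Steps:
S(X) = 9 (S(X) = (-3)**2 = 9)
L = 6 (L = -6*(-1) = 6)
o = -1/5 (o = 1/(-5) = -1/5 ≈ -0.20000)
(o*L)*S(1 - 1*6) = -1/5*6*9 = -6/5*9 = -54/5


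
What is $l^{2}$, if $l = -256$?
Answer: $65536$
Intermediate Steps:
$l^{2} = \left(-256\right)^{2} = 65536$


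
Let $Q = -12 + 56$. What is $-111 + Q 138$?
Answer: $5961$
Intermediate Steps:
$Q = 44$
$-111 + Q 138 = -111 + 44 \cdot 138 = -111 + 6072 = 5961$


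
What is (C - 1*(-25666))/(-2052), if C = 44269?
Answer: -69935/2052 ≈ -34.081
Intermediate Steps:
(C - 1*(-25666))/(-2052) = (44269 - 1*(-25666))/(-2052) = (44269 + 25666)*(-1/2052) = 69935*(-1/2052) = -69935/2052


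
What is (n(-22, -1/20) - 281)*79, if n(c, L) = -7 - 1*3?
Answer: -22989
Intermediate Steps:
n(c, L) = -10 (n(c, L) = -7 - 3 = -10)
(n(-22, -1/20) - 281)*79 = (-10 - 281)*79 = -291*79 = -22989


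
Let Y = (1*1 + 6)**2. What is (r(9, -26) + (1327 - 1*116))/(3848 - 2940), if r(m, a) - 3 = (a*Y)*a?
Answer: 17169/454 ≈ 37.817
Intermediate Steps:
Y = 49 (Y = (1 + 6)**2 = 7**2 = 49)
r(m, a) = 3 + 49*a**2 (r(m, a) = 3 + (a*49)*a = 3 + (49*a)*a = 3 + 49*a**2)
(r(9, -26) + (1327 - 1*116))/(3848 - 2940) = ((3 + 49*(-26)**2) + (1327 - 1*116))/(3848 - 2940) = ((3 + 49*676) + (1327 - 116))/908 = ((3 + 33124) + 1211)*(1/908) = (33127 + 1211)*(1/908) = 34338*(1/908) = 17169/454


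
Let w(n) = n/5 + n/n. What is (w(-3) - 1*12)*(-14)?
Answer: 812/5 ≈ 162.40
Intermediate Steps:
w(n) = 1 + n/5 (w(n) = n*(1/5) + 1 = n/5 + 1 = 1 + n/5)
(w(-3) - 1*12)*(-14) = ((1 + (1/5)*(-3)) - 1*12)*(-14) = ((1 - 3/5) - 12)*(-14) = (2/5 - 12)*(-14) = -58/5*(-14) = 812/5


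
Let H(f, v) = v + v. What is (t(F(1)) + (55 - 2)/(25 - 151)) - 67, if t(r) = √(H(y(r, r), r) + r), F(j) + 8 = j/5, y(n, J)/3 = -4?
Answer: -8495/126 + 3*I*√65/5 ≈ -67.421 + 4.8374*I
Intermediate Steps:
y(n, J) = -12 (y(n, J) = 3*(-4) = -12)
H(f, v) = 2*v
F(j) = -8 + j/5
t(r) = √3*√r (t(r) = √(2*r + r) = √(3*r) = √3*√r)
(t(F(1)) + (55 - 2)/(25 - 151)) - 67 = (√3*√(-8 + (⅕)*1) + (55 - 2)/(25 - 151)) - 67 = (√3*√(-8 + ⅕) + 53/(-126)) - 67 = (√3*√(-39/5) + 53*(-1/126)) - 67 = (√3*(I*√195/5) - 53/126) - 67 = (3*I*√65/5 - 53/126) - 67 = (-53/126 + 3*I*√65/5) - 67 = -8495/126 + 3*I*√65/5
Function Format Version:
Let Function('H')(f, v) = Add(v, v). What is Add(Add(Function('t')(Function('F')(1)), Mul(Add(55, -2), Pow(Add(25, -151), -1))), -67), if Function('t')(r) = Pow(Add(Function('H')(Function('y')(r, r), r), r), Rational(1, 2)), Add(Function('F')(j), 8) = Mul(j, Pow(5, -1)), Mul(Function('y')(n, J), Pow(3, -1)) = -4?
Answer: Add(Rational(-8495, 126), Mul(Rational(3, 5), I, Pow(65, Rational(1, 2)))) ≈ Add(-67.421, Mul(4.8374, I))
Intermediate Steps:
Function('y')(n, J) = -12 (Function('y')(n, J) = Mul(3, -4) = -12)
Function('H')(f, v) = Mul(2, v)
Function('F')(j) = Add(-8, Mul(Rational(1, 5), j)) (Function('F')(j) = Add(-8, Mul(j, Pow(5, -1))) = Add(-8, Mul(j, Rational(1, 5))) = Add(-8, Mul(Rational(1, 5), j)))
Function('t')(r) = Mul(Pow(3, Rational(1, 2)), Pow(r, Rational(1, 2))) (Function('t')(r) = Pow(Add(Mul(2, r), r), Rational(1, 2)) = Pow(Mul(3, r), Rational(1, 2)) = Mul(Pow(3, Rational(1, 2)), Pow(r, Rational(1, 2))))
Add(Add(Function('t')(Function('F')(1)), Mul(Add(55, -2), Pow(Add(25, -151), -1))), -67) = Add(Add(Mul(Pow(3, Rational(1, 2)), Pow(Add(-8, Mul(Rational(1, 5), 1)), Rational(1, 2))), Mul(Add(55, -2), Pow(Add(25, -151), -1))), -67) = Add(Add(Mul(Pow(3, Rational(1, 2)), Pow(Add(-8, Rational(1, 5)), Rational(1, 2))), Mul(53, Pow(-126, -1))), -67) = Add(Add(Mul(Pow(3, Rational(1, 2)), Pow(Rational(-39, 5), Rational(1, 2))), Mul(53, Rational(-1, 126))), -67) = Add(Add(Mul(Pow(3, Rational(1, 2)), Mul(Rational(1, 5), I, Pow(195, Rational(1, 2)))), Rational(-53, 126)), -67) = Add(Add(Mul(Rational(3, 5), I, Pow(65, Rational(1, 2))), Rational(-53, 126)), -67) = Add(Add(Rational(-53, 126), Mul(Rational(3, 5), I, Pow(65, Rational(1, 2)))), -67) = Add(Rational(-8495, 126), Mul(Rational(3, 5), I, Pow(65, Rational(1, 2))))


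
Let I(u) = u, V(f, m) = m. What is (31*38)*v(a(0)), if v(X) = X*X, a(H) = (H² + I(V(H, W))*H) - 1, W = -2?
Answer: 1178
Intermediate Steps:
a(H) = -1 + H² - 2*H (a(H) = (H² - 2*H) - 1 = -1 + H² - 2*H)
v(X) = X²
(31*38)*v(a(0)) = (31*38)*(-1 + 0² - 2*0)² = 1178*(-1 + 0 + 0)² = 1178*(-1)² = 1178*1 = 1178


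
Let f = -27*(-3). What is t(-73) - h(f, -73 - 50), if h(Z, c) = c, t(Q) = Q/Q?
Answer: 124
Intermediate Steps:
t(Q) = 1
f = 81
t(-73) - h(f, -73 - 50) = 1 - (-73 - 50) = 1 - 1*(-123) = 1 + 123 = 124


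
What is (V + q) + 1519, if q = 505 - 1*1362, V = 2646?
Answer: 3308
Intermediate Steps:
q = -857 (q = 505 - 1362 = -857)
(V + q) + 1519 = (2646 - 857) + 1519 = 1789 + 1519 = 3308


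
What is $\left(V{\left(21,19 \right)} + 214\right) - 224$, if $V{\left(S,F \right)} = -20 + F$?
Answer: $-11$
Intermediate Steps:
$\left(V{\left(21,19 \right)} + 214\right) - 224 = \left(\left(-20 + 19\right) + 214\right) - 224 = \left(-1 + 214\right) - 224 = 213 - 224 = -11$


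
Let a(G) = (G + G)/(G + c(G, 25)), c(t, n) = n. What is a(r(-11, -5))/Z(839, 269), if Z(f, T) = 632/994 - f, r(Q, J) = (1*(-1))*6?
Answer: 1988/2638891 ≈ 0.00075335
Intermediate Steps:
r(Q, J) = -6 (r(Q, J) = -1*6 = -6)
Z(f, T) = 316/497 - f (Z(f, T) = 632*(1/994) - f = 316/497 - f)
a(G) = 2*G/(25 + G) (a(G) = (G + G)/(G + 25) = (2*G)/(25 + G) = 2*G/(25 + G))
a(r(-11, -5))/Z(839, 269) = (2*(-6)/(25 - 6))/(316/497 - 1*839) = (2*(-6)/19)/(316/497 - 839) = (2*(-6)*(1/19))/(-416667/497) = -12/19*(-497/416667) = 1988/2638891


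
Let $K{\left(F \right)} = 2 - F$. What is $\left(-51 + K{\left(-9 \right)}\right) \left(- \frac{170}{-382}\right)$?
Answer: $- \frac{3400}{191} \approx -17.801$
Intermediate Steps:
$\left(-51 + K{\left(-9 \right)}\right) \left(- \frac{170}{-382}\right) = \left(-51 + \left(2 - -9\right)\right) \left(- \frac{170}{-382}\right) = \left(-51 + \left(2 + 9\right)\right) \left(\left(-170\right) \left(- \frac{1}{382}\right)\right) = \left(-51 + 11\right) \frac{85}{191} = \left(-40\right) \frac{85}{191} = - \frac{3400}{191}$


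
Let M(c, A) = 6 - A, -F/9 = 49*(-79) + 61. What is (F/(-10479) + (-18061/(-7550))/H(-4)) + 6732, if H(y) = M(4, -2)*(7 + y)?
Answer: 4258887502273/632931600 ≈ 6728.8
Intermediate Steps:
F = 34290 (F = -9*(49*(-79) + 61) = -9*(-3871 + 61) = -9*(-3810) = 34290)
H(y) = 56 + 8*y (H(y) = (6 - 1*(-2))*(7 + y) = (6 + 2)*(7 + y) = 8*(7 + y) = 56 + 8*y)
(F/(-10479) + (-18061/(-7550))/H(-4)) + 6732 = (34290/(-10479) + (-18061/(-7550))/(56 + 8*(-4))) + 6732 = (34290*(-1/10479) + (-18061*(-1/7550))/(56 - 32)) + 6732 = (-11430/3493 + (18061/7550)/24) + 6732 = (-11430/3493 + (18061/7550)*(1/24)) + 6732 = (-11430/3493 + 18061/181200) + 6732 = -2008028927/632931600 + 6732 = 4258887502273/632931600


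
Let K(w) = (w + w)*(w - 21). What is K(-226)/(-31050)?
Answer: -55822/15525 ≈ -3.5956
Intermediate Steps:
K(w) = 2*w*(-21 + w) (K(w) = (2*w)*(-21 + w) = 2*w*(-21 + w))
K(-226)/(-31050) = (2*(-226)*(-21 - 226))/(-31050) = (2*(-226)*(-247))*(-1/31050) = 111644*(-1/31050) = -55822/15525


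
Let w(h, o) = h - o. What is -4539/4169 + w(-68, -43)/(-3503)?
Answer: -15795892/14604007 ≈ -1.0816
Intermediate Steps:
-4539/4169 + w(-68, -43)/(-3503) = -4539/4169 + (-68 - 1*(-43))/(-3503) = -4539*1/4169 + (-68 + 43)*(-1/3503) = -4539/4169 - 25*(-1/3503) = -4539/4169 + 25/3503 = -15795892/14604007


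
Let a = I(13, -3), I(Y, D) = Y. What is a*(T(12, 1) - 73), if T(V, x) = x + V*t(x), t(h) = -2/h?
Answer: -1248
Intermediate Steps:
a = 13
T(V, x) = x - 2*V/x (T(V, x) = x + V*(-2/x) = x - 2*V/x)
a*(T(12, 1) - 73) = 13*((1 - 2*12/1) - 73) = 13*((1 - 2*12*1) - 73) = 13*((1 - 24) - 73) = 13*(-23 - 73) = 13*(-96) = -1248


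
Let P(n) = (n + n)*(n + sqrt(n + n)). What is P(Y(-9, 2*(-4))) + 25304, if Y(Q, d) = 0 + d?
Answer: 25432 - 64*I ≈ 25432.0 - 64.0*I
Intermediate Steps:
Y(Q, d) = d
P(n) = 2*n*(n + sqrt(2)*sqrt(n)) (P(n) = (2*n)*(n + sqrt(2*n)) = (2*n)*(n + sqrt(2)*sqrt(n)) = 2*n*(n + sqrt(2)*sqrt(n)))
P(Y(-9, 2*(-4))) + 25304 = (2*(2*(-4))**2 + 2*sqrt(2)*(2*(-4))**(3/2)) + 25304 = (2*(-8)**2 + 2*sqrt(2)*(-8)**(3/2)) + 25304 = (2*64 + 2*sqrt(2)*(-16*I*sqrt(2))) + 25304 = (128 - 64*I) + 25304 = 25432 - 64*I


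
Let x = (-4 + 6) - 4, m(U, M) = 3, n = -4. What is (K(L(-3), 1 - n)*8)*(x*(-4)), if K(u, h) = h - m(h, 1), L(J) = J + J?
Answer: 128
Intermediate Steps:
L(J) = 2*J
x = -2 (x = 2 - 4 = -2)
K(u, h) = -3 + h (K(u, h) = h - 1*3 = h - 3 = -3 + h)
(K(L(-3), 1 - n)*8)*(x*(-4)) = ((-3 + (1 - 1*(-4)))*8)*(-2*(-4)) = ((-3 + (1 + 4))*8)*8 = ((-3 + 5)*8)*8 = (2*8)*8 = 16*8 = 128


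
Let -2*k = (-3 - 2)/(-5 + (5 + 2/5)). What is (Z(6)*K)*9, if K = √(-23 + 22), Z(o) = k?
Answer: 225*I/4 ≈ 56.25*I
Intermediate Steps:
k = 25/4 (k = -(-3 - 2)/(2*(-5 + (5 + 2/5))) = -(-5)/(2*(-5 + (5 + 2*(⅕)))) = -(-5)/(2*(-5 + (5 + ⅖))) = -(-5)/(2*(-5 + 27/5)) = -(-5)/(2*⅖) = -(-5)*5/(2*2) = -½*(-25/2) = 25/4 ≈ 6.2500)
Z(o) = 25/4
K = I (K = √(-1) = I ≈ 1.0*I)
(Z(6)*K)*9 = (25*I/4)*9 = 225*I/4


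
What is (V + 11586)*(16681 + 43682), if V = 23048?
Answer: 2090612142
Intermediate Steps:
(V + 11586)*(16681 + 43682) = (23048 + 11586)*(16681 + 43682) = 34634*60363 = 2090612142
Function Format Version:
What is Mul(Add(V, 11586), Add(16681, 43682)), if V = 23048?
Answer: 2090612142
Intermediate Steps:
Mul(Add(V, 11586), Add(16681, 43682)) = Mul(Add(23048, 11586), Add(16681, 43682)) = Mul(34634, 60363) = 2090612142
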